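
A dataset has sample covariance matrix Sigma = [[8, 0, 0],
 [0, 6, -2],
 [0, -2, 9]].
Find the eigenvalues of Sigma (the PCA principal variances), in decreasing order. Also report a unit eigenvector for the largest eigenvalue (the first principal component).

Step 1 — characteristic polynomial p(λ) = det(λI - Sigma) = λ³ - tr·λ² + c_1·λ - det, where tr = trace, c_1 = sum of the principal 2×2 minors, det = det(Sigma):
  tr = 8 + 6 + 9 = 23,
  c_1 = (8·6 - (0)²) + (8·9 - (0)²) + (6·9 - (-2)²) = 48 + 72 + 50 = 170,
  det = 8·(6·9 - (-2)²) - (0)·((0)·9 - (-2)·(0)) + (0)·((0)·(-2) - 6·(0)) = 8·(50) - (0)·(0) + (0)·(0) = 400.
  So p(λ) = λ³ - 23λ² + 170λ - 400.
Step 2 — look for an integer root (rational root theorem: any rational root is an integer divisor of 400). Testing λ = 5:
  p(5) = 125 - 575 + 850 - 400 = 0  ✓
  Dividing out (λ - 5): p(λ) = (λ - 5)(λ² - 18λ + 80).
Step 3 — remaining eigenvalues from the quadratic λ² - 18λ + 80 = 0:
  Δ = 18² - 4·80 = 324 - 320 = 4,  λ = (18 ± √4)/2 = (18 ± 2)/2 = 10 or 8.
  Sorted: λ_1 = 10,  λ_2 = 8,  λ_3 = 5  (check: sum = 23 = tr ✓).

Step 4 — unit eigenvector for λ_1 = 10: v spans the null space of (Sigma - λ_1 I), whose rows are
  r_1 = (-2, 0, 0),  r_2 = (0, -4, -2),  r_3 = (0, -2, -1).
  v is orthogonal to every row, so take v ∝ r_1 × r_2 = ((0)·(-2) - (0)·(-4), (0)·(0) - (-2)·(-2), (-2)·(-4) - (0)·(0)) = (0, -4, 8).
  Rescale (divide by 4; multiply by -1 so the first nonzero entry is positive): u = (0, 1, -2).
  ||u|| = √((0)² + (1)² + (-2)²) = √(5) ≈ 2.2361,  v_1 = u/||u|| ≈ (0, 0.4472, -0.8944) (||v_1|| = 1).

λ_1 = 10,  λ_2 = 8,  λ_3 = 5;  v_1 ≈ (0, 0.4472, -0.8944)


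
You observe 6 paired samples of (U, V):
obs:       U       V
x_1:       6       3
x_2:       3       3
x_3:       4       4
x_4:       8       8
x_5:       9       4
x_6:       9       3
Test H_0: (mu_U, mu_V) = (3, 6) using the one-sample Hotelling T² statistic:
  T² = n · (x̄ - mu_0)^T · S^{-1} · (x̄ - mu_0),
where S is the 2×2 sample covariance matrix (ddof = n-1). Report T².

Step 1 — sample mean vector:
  mean(U) = (6 + 3 + 4 + 8 + 9 + 9) / 6 = 39/6 = 6.5
  mean(V) = (3 + 3 + 4 + 8 + 4 + 3) / 6 = 25/6 = 4.1667
  x̄ = (6.5, 4.1667),  deviation x̄ - mu_0 = (6.5, 4.1667) - (3, 6) = (3.5, -1.8333).

Step 2 — sample covariance matrix, S[i,j] = (1/(n-1)) · Σ_k (x_{k,i} - mean_i) · (x_{k,j} - mean_j), divisor n-1 = 5:
  S[U,U] = ((-0.5)·(-0.5) + (-3.5)·(-3.5) + (-2.5)·(-2.5) + (1.5)·(1.5) + (2.5)·(2.5) + (2.5)·(2.5)) / 5 = 33.5/5 = 6.7
  S[U,V] = ((-0.5)·(-1.1667) + (-3.5)·(-1.1667) + (-2.5)·(-0.1667) + (1.5)·(3.8333) + (2.5)·(-0.1667) + (2.5)·(-1.1667)) / 5 = 7.5/5 = 1.5
  S[V,V] = ((-1.1667)·(-1.1667) + (-1.1667)·(-1.1667) + (-0.1667)·(-0.1667) + (3.8333)·(3.8333) + (-0.1667)·(-0.1667) + (-1.1667)·(-1.1667)) / 5 = 18.8333/5 = 3.7667
  S = [[6.7, 1.5],
 [1.5, 3.7667]].

Step 3 — invert S. det(S) = 6.7·3.7667 - (1.5)² = 22.9867.
  S^{-1} = (1/det) · [[d, -b], [-b, a]] = [[0.1639, -0.0653],
 [-0.0653, 0.2915]].

Step 4 — quadratic form (x̄ - mu_0)^T · S^{-1} · (x̄ - mu_0):
  S^{-1} · (x̄ - mu_0) = (0.6932, -0.7628),
  (x̄ - mu_0)^T · [...] = (3.5)·(0.6932) + (-1.8333)·(-0.7628) = 3.8244.

Step 5 — scale by n: T² = 6 · 3.8244 = 22.9466.

T² ≈ 22.9466


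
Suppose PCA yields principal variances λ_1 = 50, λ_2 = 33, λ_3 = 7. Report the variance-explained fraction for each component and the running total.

Step 1 — total variance = trace(Sigma) = Σ λ_i = 50 + 33 + 7 = 90.

Step 2 — fraction explained by component i = λ_i / Σ λ:
  PC1: 50/90 = 0.5556
  PC2: 33/90 = 0.3667
  PC3: 7/90 = 0.0778

Step 3 — cumulative fraction after k components = (λ_1 + ... + λ_k) / Σ λ:
  k = 1: 50/90 = 0.5556
  k = 2: (50 + 33)/90 = 83/90 = 0.9222
  k = 3: (50 + 33 + 7)/90 = 90/90 = 1

Summary (fraction, with percent):

explained: PC1 0.5556 (55.56%), PC2 0.3667 (36.67%), PC3 0.0778 (7.78%);  cumulative: 0.5556, 0.9222, 1


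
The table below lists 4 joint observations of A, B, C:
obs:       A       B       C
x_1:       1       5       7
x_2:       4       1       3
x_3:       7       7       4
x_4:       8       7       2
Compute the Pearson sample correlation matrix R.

Step 1 — column means:
  mean(A) = (1 + 4 + 7 + 8) / 4 = 20/4 = 5
  mean(B) = (5 + 1 + 7 + 7) / 4 = 20/4 = 5
  mean(C) = (7 + 3 + 4 + 2) / 4 = 16/4 = 4

Step 2 — sample variances and covariances s[i,j] = (1/(n-1)) · Σ_k (x_{k,i} - mean_i) · (x_{k,j} - mean_j), with n-1 = 3:
  s[A,A] = ((-4)·(-4) + (-1)·(-1) + (2)·(2) + (3)·(3)) / 3 = 30/3 = 10
  s[A,B] = ((-4)·(0) + (-1)·(-4) + (2)·(2) + (3)·(2)) / 3 = 14/3 = 4.6667
  s[A,C] = ((-4)·(3) + (-1)·(-1) + (2)·(0) + (3)·(-2)) / 3 = -17/3 = -5.6667
  s[B,B] = ((0)·(0) + (-4)·(-4) + (2)·(2) + (2)·(2)) / 3 = 24/3 = 8
  s[B,C] = ((0)·(3) + (-4)·(-1) + (2)·(0) + (2)·(-2)) / 3 = 0/3 = 0
  s[C,C] = ((3)·(3) + (-1)·(-1) + (0)·(0) + (-2)·(-2)) / 3 = 14/3 = 4.6667
  Sample standard deviations s_i = √(s[i,i]):
  s(A) = √(10) = 3.1623
  s(B) = √(8) = 2.8284
  s(C) = √(4.6667) = 2.1602

Step 3 — r_{ij} = s_{ij} / (s_i · s_j):
  r[A,A] = 1 (diagonal).
  r[A,B] = 4.6667 / (3.1623 · 2.8284) = 4.6667 / 8.9443 = 0.5217
  r[A,C] = -5.6667 / (3.1623 · 2.1602) = -5.6667 / 6.8313 = -0.8295
  r[B,B] = 1 (diagonal).
  r[B,C] = 0 / (2.8284 · 2.1602) = 0 / 6.1101 = 0
  r[C,C] = 1 (diagonal).

R is symmetric with unit diagonal. Assembling:

R = [[1, 0.5217, -0.8295],
 [0.5217, 1, 0],
 [-0.8295, 0, 1]]


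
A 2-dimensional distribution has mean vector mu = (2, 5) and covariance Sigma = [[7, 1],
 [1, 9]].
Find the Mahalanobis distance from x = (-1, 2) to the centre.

Step 1 — centre the observation: (x - mu) = (-3, -3).

Step 2 — invert Sigma. det(Sigma) = 7·9 - (1)² = 62.
  Sigma^{-1} = (1/det) · [[d, -b], [-b, a]] = [[0.1452, -0.0161],
 [-0.0161, 0.1129]].

Step 3 — form the quadratic (x - mu)^T · Sigma^{-1} · (x - mu):
  Sigma^{-1} · (x - mu) = (-0.3871, -0.2903).
  (x - mu)^T · [Sigma^{-1} · (x - mu)] = (-3)·(-0.3871) + (-3)·(-0.2903) = 2.0323.

Step 4 — take square root: d = √(2.0323) ≈ 1.4256.

d(x, mu) = √(2.0323) ≈ 1.4256


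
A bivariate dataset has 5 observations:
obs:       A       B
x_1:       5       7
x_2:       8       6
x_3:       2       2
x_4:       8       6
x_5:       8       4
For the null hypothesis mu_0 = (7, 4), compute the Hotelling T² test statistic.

Step 1 — sample mean vector:
  mean(A) = (5 + 8 + 2 + 8 + 8) / 5 = 31/5 = 6.2
  mean(B) = (7 + 6 + 2 + 6 + 4) / 5 = 25/5 = 5
  x̄ = (6.2, 5),  deviation x̄ - mu_0 = (6.2, 5) - (7, 4) = (-0.8, 1).

Step 2 — sample covariance matrix, S[i,j] = (1/(n-1)) · Σ_k (x_{k,i} - mean_i) · (x_{k,j} - mean_j), divisor n-1 = 4:
  S[A,A] = ((-1.2)·(-1.2) + (1.8)·(1.8) + (-4.2)·(-4.2) + (1.8)·(1.8) + (1.8)·(1.8)) / 4 = 28.8/4 = 7.2
  S[A,B] = ((-1.2)·(2) + (1.8)·(1) + (-4.2)·(-3) + (1.8)·(1) + (1.8)·(-1)) / 4 = 12/4 = 3
  S[B,B] = ((2)·(2) + (1)·(1) + (-3)·(-3) + (1)·(1) + (-1)·(-1)) / 4 = 16/4 = 4
  S = [[7.2, 3],
 [3, 4]].

Step 3 — invert S. det(S) = 7.2·4 - (3)² = 19.8.
  S^{-1} = (1/det) · [[d, -b], [-b, a]] = [[0.202, -0.1515],
 [-0.1515, 0.3636]].

Step 4 — quadratic form (x̄ - mu_0)^T · S^{-1} · (x̄ - mu_0):
  S^{-1} · (x̄ - mu_0) = (-0.3131, 0.4848),
  (x̄ - mu_0)^T · [...] = (-0.8)·(-0.3131) + (1)·(0.4848) = 0.7354.

Step 5 — scale by n: T² = 5 · 0.7354 = 3.6768.

T² ≈ 3.6768


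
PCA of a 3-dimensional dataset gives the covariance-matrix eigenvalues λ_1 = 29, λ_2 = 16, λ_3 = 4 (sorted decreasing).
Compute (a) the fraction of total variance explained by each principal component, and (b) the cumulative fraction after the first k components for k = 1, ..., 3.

Step 1 — total variance = trace(Sigma) = Σ λ_i = 29 + 16 + 4 = 49.

Step 2 — fraction explained by component i = λ_i / Σ λ:
  PC1: 29/49 = 0.5918
  PC2: 16/49 = 0.3265
  PC3: 4/49 = 0.0816

Step 3 — cumulative fraction after k components = (λ_1 + ... + λ_k) / Σ λ:
  k = 1: 29/49 = 0.5918
  k = 2: (29 + 16)/49 = 45/49 = 0.9184
  k = 3: (29 + 16 + 4)/49 = 49/49 = 1

Summary (fraction, with percent):

explained: PC1 0.5918 (59.18%), PC2 0.3265 (32.65%), PC3 0.0816 (8.16%);  cumulative: 0.5918, 0.9184, 1


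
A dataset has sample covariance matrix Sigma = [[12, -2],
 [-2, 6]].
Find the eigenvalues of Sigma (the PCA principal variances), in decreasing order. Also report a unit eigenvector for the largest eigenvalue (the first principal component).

Step 1 — characteristic polynomial of 2×2 Sigma:
  det(Sigma - λI) = λ² - trace · λ + det = 0.
  trace = 12 + 6 = 18, det = 12·6 - (-2)² = 68.
Step 2 — discriminant:
  Δ = trace² - 4·det = 324 - 272 = 52.
Step 3 — eigenvalues:
  λ = (trace ± √Δ)/2 = (18 ± 7.2111)/2,
  λ_1 = 12.6056,  λ_2 = 5.3944.

Step 4 — unit eigenvector for λ_1: solve (Sigma - λ_1 I)v = 0. First row:
  (12 - 12.6056)·v_x + (-2)·v_y = 0, i.e. (-0.6056)·v_x + (-2)·v_y = 0,
  so v ∝ (b, λ_1 - a) = (-2, 0.6056); multiply by -1 so the first entry is positive: u = (2, -0.6056).
  ||u|| = √((2)² + (-0.6056)²) = √(4.3667) ≈ 2.0897,
  v_1 = u/||u|| ≈ (0.9571, -0.2898) (||v_1|| = 1).

λ_1 = 12.6056,  λ_2 = 5.3944;  v_1 ≈ (0.9571, -0.2898)


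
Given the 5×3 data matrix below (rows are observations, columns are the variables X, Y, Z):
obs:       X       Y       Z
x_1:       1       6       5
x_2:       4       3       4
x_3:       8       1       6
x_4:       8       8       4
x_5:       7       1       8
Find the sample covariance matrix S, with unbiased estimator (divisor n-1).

Step 1 — column means:
  mean(X) = (1 + 4 + 8 + 8 + 7) / 5 = 28/5 = 5.6
  mean(Y) = (6 + 3 + 1 + 8 + 1) / 5 = 19/5 = 3.8
  mean(Z) = (5 + 4 + 6 + 4 + 8) / 5 = 27/5 = 5.4

Step 2 — sample covariance S[i,j] = (1/(n-1)) · Σ_k (x_{k,i} - mean_i) · (x_{k,j} - mean_j), with n-1 = 4.
  S[X,X] = ((-4.6)·(-4.6) + (-1.6)·(-1.6) + (2.4)·(2.4) + (2.4)·(2.4) + (1.4)·(1.4)) / 4 = 37.2/4 = 9.3
  S[X,Y] = ((-4.6)·(2.2) + (-1.6)·(-0.8) + (2.4)·(-2.8) + (2.4)·(4.2) + (1.4)·(-2.8)) / 4 = -9.4/4 = -2.35
  S[X,Z] = ((-4.6)·(-0.4) + (-1.6)·(-1.4) + (2.4)·(0.6) + (2.4)·(-1.4) + (1.4)·(2.6)) / 4 = 5.8/4 = 1.45
  S[Y,Y] = ((2.2)·(2.2) + (-0.8)·(-0.8) + (-2.8)·(-2.8) + (4.2)·(4.2) + (-2.8)·(-2.8)) / 4 = 38.8/4 = 9.7
  S[Y,Z] = ((2.2)·(-0.4) + (-0.8)·(-1.4) + (-2.8)·(0.6) + (4.2)·(-1.4) + (-2.8)·(2.6)) / 4 = -14.6/4 = -3.65
  S[Z,Z] = ((-0.4)·(-0.4) + (-1.4)·(-1.4) + (0.6)·(0.6) + (-1.4)·(-1.4) + (2.6)·(2.6)) / 4 = 11.2/4 = 2.8

S is symmetric (S[j,i] = S[i,j]). Assembling:

S = [[9.3, -2.35, 1.45],
 [-2.35, 9.7, -3.65],
 [1.45, -3.65, 2.8]]


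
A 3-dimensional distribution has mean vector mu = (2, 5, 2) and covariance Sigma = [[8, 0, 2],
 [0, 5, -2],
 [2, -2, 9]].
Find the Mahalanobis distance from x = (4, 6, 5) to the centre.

Step 1 — centre the observation: (x - mu) = (2, 1, 3).

Step 2 — invert Sigma (cofactor / det for 3×3, or solve directly):
  Sigma^{-1} = [[0.1331, -0.013, -0.0325],
 [-0.013, 0.2208, 0.0519],
 [-0.0325, 0.0519, 0.1299]].

Step 3 — form the quadratic (x - mu)^T · Sigma^{-1} · (x - mu):
  Sigma^{-1} · (x - mu) = (0.1558, 0.3506, 0.3766).
  (x - mu)^T · [Sigma^{-1} · (x - mu)] = (2)·(0.1558) + (1)·(0.3506) + (3)·(0.3766) = 1.7922.

Step 4 — take square root: d = √(1.7922) ≈ 1.3387.

d(x, mu) = √(1.7922) ≈ 1.3387


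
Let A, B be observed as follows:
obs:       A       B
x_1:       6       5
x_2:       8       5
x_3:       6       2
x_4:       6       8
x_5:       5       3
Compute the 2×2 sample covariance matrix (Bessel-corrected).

Step 1 — column means:
  mean(A) = (6 + 8 + 6 + 6 + 5) / 5 = 31/5 = 6.2
  mean(B) = (5 + 5 + 2 + 8 + 3) / 5 = 23/5 = 4.6

Step 2 — sample covariance S[i,j] = (1/(n-1)) · Σ_k (x_{k,i} - mean_i) · (x_{k,j} - mean_j), with n-1 = 4.
  S[A,A] = ((-0.2)·(-0.2) + (1.8)·(1.8) + (-0.2)·(-0.2) + (-0.2)·(-0.2) + (-1.2)·(-1.2)) / 4 = 4.8/4 = 1.2
  S[A,B] = ((-0.2)·(0.4) + (1.8)·(0.4) + (-0.2)·(-2.6) + (-0.2)·(3.4) + (-1.2)·(-1.6)) / 4 = 2.4/4 = 0.6
  S[B,B] = ((0.4)·(0.4) + (0.4)·(0.4) + (-2.6)·(-2.6) + (3.4)·(3.4) + (-1.6)·(-1.6)) / 4 = 21.2/4 = 5.3

S is symmetric (S[j,i] = S[i,j]). Assembling:

S = [[1.2, 0.6],
 [0.6, 5.3]]


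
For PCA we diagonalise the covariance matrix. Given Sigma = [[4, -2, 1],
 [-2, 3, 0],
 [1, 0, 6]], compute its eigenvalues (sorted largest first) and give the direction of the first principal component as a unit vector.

Step 1 — characteristic polynomial p(λ) = det(λI - Sigma) = λ³ - tr·λ² + c_1·λ - det, where tr = trace, c_1 = sum of the principal 2×2 minors, det = det(Sigma):
  tr = 4 + 3 + 6 = 13,
  c_1 = (4·3 - (-2)²) + (4·6 - (1)²) + (3·6 - (0)²) = 8 + 23 + 18 = 49,
  det = 4·(3·6 - (0)²) - (-2)·((-2)·6 - (0)·(1)) + (1)·((-2)·(0) - 3·(1)) = 4·(18) - (-2)·(-12) + (1)·(-3) = 45.
  So p(λ) = λ³ - 13λ² + 49λ - 45.
Step 2 — look for an integer root (rational root theorem: any rational root is an integer divisor of 45). Testing λ = 5:
  p(5) = 125 - 325 + 245 - 45 = 0  ✓
  Dividing out (λ - 5): p(λ) = (λ - 5)(λ² - 8λ + 9).
Step 3 — remaining eigenvalues from the quadratic λ² - 8λ + 9 = 0:
  Δ = 8² - 4·9 = 64 - 36 = 28,  λ = (8 ± √28)/2 = (8 ± 5.2915)/2 ≈ 6.6458 or 1.3542.
  Sorted: λ_1 = 6.6458,  λ_2 = 5,  λ_3 = 1.3542  (check: sum = 13 = tr ✓).

Step 4 — unit eigenvector for λ_1 ≈ 6.6458: v spans the null space of (Sigma - λ_1 I), whose rows are
  r_1 = (-2.6458, -2, 1),  r_2 = (-2, -3.6458, 0),  r_3 = (1, 0, -0.6458).
  v is orthogonal to every row, so take v ∝ r_1 × r_2 = ((-2)·(0) - (1)·(-3.6458), (1)·(-2) - (-2.6458)·(0), (-2.6458)·(-3.6458) - (-2)·(-2)) ≈ (3.6458, -2, 5.6458).
  Let u = (3.6458, -2, 5.6458).
  ||u|| = √((3.6458)² + (-2)² + (5.6458)²) = √(49.166) ≈ 7.0118,  v_1 = u/||u|| ≈ (0.5199, -0.2852, 0.8052) (||v_1|| = 1).

λ_1 = 6.6458,  λ_2 = 5,  λ_3 = 1.3542;  v_1 ≈ (0.5199, -0.2852, 0.8052)


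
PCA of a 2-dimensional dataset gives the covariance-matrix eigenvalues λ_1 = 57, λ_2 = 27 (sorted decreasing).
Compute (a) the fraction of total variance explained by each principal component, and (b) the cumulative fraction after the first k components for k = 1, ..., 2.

Step 1 — total variance = trace(Sigma) = Σ λ_i = 57 + 27 = 84.

Step 2 — fraction explained by component i = λ_i / Σ λ:
  PC1: 57/84 = 0.6786
  PC2: 27/84 = 0.3214

Step 3 — cumulative fraction after k components = (λ_1 + ... + λ_k) / Σ λ:
  k = 1: 57/84 = 0.6786
  k = 2: (57 + 27)/84 = 84/84 = 1

Summary (fraction, with percent):

explained: PC1 0.6786 (67.86%), PC2 0.3214 (32.14%);  cumulative: 0.6786, 1


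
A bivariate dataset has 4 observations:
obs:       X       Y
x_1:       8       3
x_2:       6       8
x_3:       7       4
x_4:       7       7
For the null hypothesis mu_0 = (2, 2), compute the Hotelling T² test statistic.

Step 1 — sample mean vector:
  mean(X) = (8 + 6 + 7 + 7) / 4 = 28/4 = 7
  mean(Y) = (3 + 8 + 4 + 7) / 4 = 22/4 = 5.5
  x̄ = (7, 5.5),  deviation x̄ - mu_0 = (7, 5.5) - (2, 2) = (5, 3.5).

Step 2 — sample covariance matrix, S[i,j] = (1/(n-1)) · Σ_k (x_{k,i} - mean_i) · (x_{k,j} - mean_j), divisor n-1 = 3:
  S[X,X] = ((1)·(1) + (-1)·(-1) + (0)·(0) + (0)·(0)) / 3 = 2/3 = 0.6667
  S[X,Y] = ((1)·(-2.5) + (-1)·(2.5) + (0)·(-1.5) + (0)·(1.5)) / 3 = -5/3 = -1.6667
  S[Y,Y] = ((-2.5)·(-2.5) + (2.5)·(2.5) + (-1.5)·(-1.5) + (1.5)·(1.5)) / 3 = 17/3 = 5.6667
  S = [[0.6667, -1.6667],
 [-1.6667, 5.6667]].

Step 3 — invert S. det(S) = 0.6667·5.6667 - (-1.6667)² = 1.
  S^{-1} = (1/det) · [[d, -b], [-b, a]] = [[5.6667, 1.6667],
 [1.6667, 0.6667]].

Step 4 — quadratic form (x̄ - mu_0)^T · S^{-1} · (x̄ - mu_0):
  S^{-1} · (x̄ - mu_0) = (34.1667, 10.6667),
  (x̄ - mu_0)^T · [...] = (5)·(34.1667) + (3.5)·(10.6667) = 208.1667.

Step 5 — scale by n: T² = 4 · 208.1667 = 832.6667.

T² ≈ 832.6667


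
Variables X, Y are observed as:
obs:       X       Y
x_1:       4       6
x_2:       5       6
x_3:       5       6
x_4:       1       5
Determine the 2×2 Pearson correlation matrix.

Step 1 — column means:
  mean(X) = (4 + 5 + 5 + 1) / 4 = 15/4 = 3.75
  mean(Y) = (6 + 6 + 6 + 5) / 4 = 23/4 = 5.75

Step 2 — sample variances and covariances s[i,j] = (1/(n-1)) · Σ_k (x_{k,i} - mean_i) · (x_{k,j} - mean_j), with n-1 = 3:
  s[X,X] = ((0.25)·(0.25) + (1.25)·(1.25) + (1.25)·(1.25) + (-2.75)·(-2.75)) / 3 = 10.75/3 = 3.5833
  s[X,Y] = ((0.25)·(0.25) + (1.25)·(0.25) + (1.25)·(0.25) + (-2.75)·(-0.75)) / 3 = 2.75/3 = 0.9167
  s[Y,Y] = ((0.25)·(0.25) + (0.25)·(0.25) + (0.25)·(0.25) + (-0.75)·(-0.75)) / 3 = 0.75/3 = 0.25
  Sample standard deviations s_i = √(s[i,i]):
  s(X) = √(3.5833) = 1.893
  s(Y) = √(0.25) = 0.5

Step 3 — r_{ij} = s_{ij} / (s_i · s_j):
  r[X,X] = 1 (diagonal).
  r[X,Y] = 0.9167 / (1.893 · 0.5) = 0.9167 / 0.9465 = 0.9685
  r[Y,Y] = 1 (diagonal).

R is symmetric with unit diagonal. Assembling:

R = [[1, 0.9685],
 [0.9685, 1]]


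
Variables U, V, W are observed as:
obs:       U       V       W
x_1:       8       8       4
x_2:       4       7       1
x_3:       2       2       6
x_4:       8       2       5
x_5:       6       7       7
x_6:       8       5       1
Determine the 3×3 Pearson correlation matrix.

Step 1 — column means:
  mean(U) = (8 + 4 + 2 + 8 + 6 + 8) / 6 = 36/6 = 6
  mean(V) = (8 + 7 + 2 + 2 + 7 + 5) / 6 = 31/6 = 5.1667
  mean(W) = (4 + 1 + 6 + 5 + 7 + 1) / 6 = 24/6 = 4

Step 2 — sample variances and covariances s[i,j] = (1/(n-1)) · Σ_k (x_{k,i} - mean_i) · (x_{k,j} - mean_j), with n-1 = 5:
  s[U,U] = ((2)·(2) + (-2)·(-2) + (-4)·(-4) + (2)·(2) + (0)·(0) + (2)·(2)) / 5 = 32/5 = 6.4
  s[U,V] = ((2)·(2.8333) + (-2)·(1.8333) + (-4)·(-3.1667) + (2)·(-3.1667) + (0)·(1.8333) + (2)·(-0.1667)) / 5 = 8/5 = 1.6
  s[U,W] = ((2)·(0) + (-2)·(-3) + (-4)·(2) + (2)·(1) + (0)·(3) + (2)·(-3)) / 5 = -6/5 = -1.2
  s[V,V] = ((2.8333)·(2.8333) + (1.8333)·(1.8333) + (-3.1667)·(-3.1667) + (-3.1667)·(-3.1667) + (1.8333)·(1.8333) + (-0.1667)·(-0.1667)) / 5 = 34.8333/5 = 6.9667
  s[V,W] = ((2.8333)·(0) + (1.8333)·(-3) + (-3.1667)·(2) + (-3.1667)·(1) + (1.8333)·(3) + (-0.1667)·(-3)) / 5 = -9/5 = -1.8
  s[W,W] = ((0)·(0) + (-3)·(-3) + (2)·(2) + (1)·(1) + (3)·(3) + (-3)·(-3)) / 5 = 32/5 = 6.4
  Sample standard deviations s_i = √(s[i,i]):
  s(U) = √(6.4) = 2.5298
  s(V) = √(6.9667) = 2.6394
  s(W) = √(6.4) = 2.5298

Step 3 — r_{ij} = s_{ij} / (s_i · s_j):
  r[U,U] = 1 (diagonal).
  r[U,V] = 1.6 / (2.5298 · 2.6394) = 1.6 / 6.6773 = 0.2396
  r[U,W] = -1.2 / (2.5298 · 2.5298) = -1.2 / 6.4 = -0.1875
  r[V,V] = 1 (diagonal).
  r[V,W] = -1.8 / (2.6394 · 2.5298) = -1.8 / 6.6773 = -0.2696
  r[W,W] = 1 (diagonal).

R is symmetric with unit diagonal. Assembling:

R = [[1, 0.2396, -0.1875],
 [0.2396, 1, -0.2696],
 [-0.1875, -0.2696, 1]]


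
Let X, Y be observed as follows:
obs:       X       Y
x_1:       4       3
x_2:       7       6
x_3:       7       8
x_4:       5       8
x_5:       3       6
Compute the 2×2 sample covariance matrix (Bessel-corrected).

Step 1 — column means:
  mean(X) = (4 + 7 + 7 + 5 + 3) / 5 = 26/5 = 5.2
  mean(Y) = (3 + 6 + 8 + 8 + 6) / 5 = 31/5 = 6.2

Step 2 — sample covariance S[i,j] = (1/(n-1)) · Σ_k (x_{k,i} - mean_i) · (x_{k,j} - mean_j), with n-1 = 4.
  S[X,X] = ((-1.2)·(-1.2) + (1.8)·(1.8) + (1.8)·(1.8) + (-0.2)·(-0.2) + (-2.2)·(-2.2)) / 4 = 12.8/4 = 3.2
  S[X,Y] = ((-1.2)·(-3.2) + (1.8)·(-0.2) + (1.8)·(1.8) + (-0.2)·(1.8) + (-2.2)·(-0.2)) / 4 = 6.8/4 = 1.7
  S[Y,Y] = ((-3.2)·(-3.2) + (-0.2)·(-0.2) + (1.8)·(1.8) + (1.8)·(1.8) + (-0.2)·(-0.2)) / 4 = 16.8/4 = 4.2

S is symmetric (S[j,i] = S[i,j]). Assembling:

S = [[3.2, 1.7],
 [1.7, 4.2]]


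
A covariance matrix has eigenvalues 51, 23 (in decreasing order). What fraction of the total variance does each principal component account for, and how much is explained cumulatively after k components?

Step 1 — total variance = trace(Sigma) = Σ λ_i = 51 + 23 = 74.

Step 2 — fraction explained by component i = λ_i / Σ λ:
  PC1: 51/74 = 0.6892
  PC2: 23/74 = 0.3108

Step 3 — cumulative fraction after k components = (λ_1 + ... + λ_k) / Σ λ:
  k = 1: 51/74 = 0.6892
  k = 2: (51 + 23)/74 = 74/74 = 1

Summary (fraction, with percent):

explained: PC1 0.6892 (68.92%), PC2 0.3108 (31.08%);  cumulative: 0.6892, 1


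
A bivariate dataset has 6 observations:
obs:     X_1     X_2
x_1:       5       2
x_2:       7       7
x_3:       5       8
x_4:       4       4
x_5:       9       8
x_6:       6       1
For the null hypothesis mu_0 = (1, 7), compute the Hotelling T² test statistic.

Step 1 — sample mean vector:
  mean(X_1) = (5 + 7 + 5 + 4 + 9 + 6) / 6 = 36/6 = 6
  mean(X_2) = (2 + 7 + 8 + 4 + 8 + 1) / 6 = 30/6 = 5
  x̄ = (6, 5),  deviation x̄ - mu_0 = (6, 5) - (1, 7) = (5, -2).

Step 2 — sample covariance matrix, S[i,j] = (1/(n-1)) · Σ_k (x_{k,i} - mean_i) · (x_{k,j} - mean_j), divisor n-1 = 5:
  S[X_1,X_1] = ((-1)·(-1) + (1)·(1) + (-1)·(-1) + (-2)·(-2) + (3)·(3) + (0)·(0)) / 5 = 16/5 = 3.2
  S[X_1,X_2] = ((-1)·(-3) + (1)·(2) + (-1)·(3) + (-2)·(-1) + (3)·(3) + (0)·(-4)) / 5 = 13/5 = 2.6
  S[X_2,X_2] = ((-3)·(-3) + (2)·(2) + (3)·(3) + (-1)·(-1) + (3)·(3) + (-4)·(-4)) / 5 = 48/5 = 9.6
  S = [[3.2, 2.6],
 [2.6, 9.6]].

Step 3 — invert S. det(S) = 3.2·9.6 - (2.6)² = 23.96.
  S^{-1} = (1/det) · [[d, -b], [-b, a]] = [[0.4007, -0.1085],
 [-0.1085, 0.1336]].

Step 4 — quadratic form (x̄ - mu_0)^T · S^{-1} · (x̄ - mu_0):
  S^{-1} · (x̄ - mu_0) = (2.2204, -0.8097),
  (x̄ - mu_0)^T · [...] = (5)·(2.2204) + (-2)·(-0.8097) = 12.7212.

Step 5 — scale by n: T² = 6 · 12.7212 = 76.3272.

T² ≈ 76.3272


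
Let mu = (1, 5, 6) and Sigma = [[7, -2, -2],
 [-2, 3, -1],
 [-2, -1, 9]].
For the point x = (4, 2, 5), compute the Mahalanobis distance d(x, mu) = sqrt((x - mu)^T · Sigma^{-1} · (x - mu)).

Step 1 — centre the observation: (x - mu) = (3, -3, -1).

Step 2 — invert Sigma (cofactor / det for 3×3, or solve directly):
  Sigma^{-1} = [[0.2063, 0.1587, 0.0635],
 [0.1587, 0.4683, 0.0873],
 [0.0635, 0.0873, 0.1349]].

Step 3 — form the quadratic (x - mu)^T · Sigma^{-1} · (x - mu):
  Sigma^{-1} · (x - mu) = (0.0794, -1.0159, -0.2063).
  (x - mu)^T · [Sigma^{-1} · (x - mu)] = (3)·(0.0794) + (-3)·(-1.0159) + (-1)·(-0.2063) = 3.4921.

Step 4 — take square root: d = √(3.4921) ≈ 1.8687.

d(x, mu) = √(3.4921) ≈ 1.8687


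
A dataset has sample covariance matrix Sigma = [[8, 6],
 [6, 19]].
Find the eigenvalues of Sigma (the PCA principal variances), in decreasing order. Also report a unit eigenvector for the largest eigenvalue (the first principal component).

Step 1 — characteristic polynomial of 2×2 Sigma:
  det(Sigma - λI) = λ² - trace · λ + det = 0.
  trace = 8 + 19 = 27, det = 8·19 - (6)² = 116.
Step 2 — discriminant:
  Δ = trace² - 4·det = 729 - 464 = 265.
Step 3 — eigenvalues:
  λ = (trace ± √Δ)/2 = (27 ± 16.2788)/2,
  λ_1 = 21.6394,  λ_2 = 5.3606.

Step 4 — unit eigenvector for λ_1: solve (Sigma - λ_1 I)v = 0. First row:
  (8 - 21.6394)·v_x + (6)·v_y = 0, i.e. (-13.6394)·v_x + (6)·v_y = 0,
  so v ∝ (b, λ_1 - a) = (6, 13.6394) = u.
  ||u|| = √((6)² + (13.6394)²) = √(222.0335) ≈ 14.9008,
  v_1 = u/||u|| ≈ (0.4027, 0.9153) (||v_1|| = 1).

λ_1 = 21.6394,  λ_2 = 5.3606;  v_1 ≈ (0.4027, 0.9153)


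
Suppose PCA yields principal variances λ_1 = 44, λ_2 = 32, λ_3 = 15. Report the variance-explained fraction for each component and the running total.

Step 1 — total variance = trace(Sigma) = Σ λ_i = 44 + 32 + 15 = 91.

Step 2 — fraction explained by component i = λ_i / Σ λ:
  PC1: 44/91 = 0.4835
  PC2: 32/91 = 0.3516
  PC3: 15/91 = 0.1648

Step 3 — cumulative fraction after k components = (λ_1 + ... + λ_k) / Σ λ:
  k = 1: 44/91 = 0.4835
  k = 2: (44 + 32)/91 = 76/91 = 0.8352
  k = 3: (44 + 32 + 15)/91 = 91/91 = 1

Summary (fraction, with percent):

explained: PC1 0.4835 (48.35%), PC2 0.3516 (35.16%), PC3 0.1648 (16.48%);  cumulative: 0.4835, 0.8352, 1


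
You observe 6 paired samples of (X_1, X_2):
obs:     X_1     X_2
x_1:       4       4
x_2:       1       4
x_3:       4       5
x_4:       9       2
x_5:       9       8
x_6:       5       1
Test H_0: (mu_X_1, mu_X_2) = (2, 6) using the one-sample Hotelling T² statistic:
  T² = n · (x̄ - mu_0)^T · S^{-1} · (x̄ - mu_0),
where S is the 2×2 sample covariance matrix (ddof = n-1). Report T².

Step 1 — sample mean vector:
  mean(X_1) = (4 + 1 + 4 + 9 + 9 + 5) / 6 = 32/6 = 5.3333
  mean(X_2) = (4 + 4 + 5 + 2 + 8 + 1) / 6 = 24/6 = 4
  x̄ = (5.3333, 4),  deviation x̄ - mu_0 = (5.3333, 4) - (2, 6) = (3.3333, -2).

Step 2 — sample covariance matrix, S[i,j] = (1/(n-1)) · Σ_k (x_{k,i} - mean_i) · (x_{k,j} - mean_j), divisor n-1 = 5:
  S[X_1,X_1] = ((-1.3333)·(-1.3333) + (-4.3333)·(-4.3333) + (-1.3333)·(-1.3333) + (3.6667)·(3.6667) + (3.6667)·(3.6667) + (-0.3333)·(-0.3333)) / 5 = 49.3333/5 = 9.8667
  S[X_1,X_2] = ((-1.3333)·(0) + (-4.3333)·(0) + (-1.3333)·(1) + (3.6667)·(-2) + (3.6667)·(4) + (-0.3333)·(-3)) / 5 = 7/5 = 1.4
  S[X_2,X_2] = ((0)·(0) + (0)·(0) + (1)·(1) + (-2)·(-2) + (4)·(4) + (-3)·(-3)) / 5 = 30/5 = 6
  S = [[9.8667, 1.4],
 [1.4, 6]].

Step 3 — invert S. det(S) = 9.8667·6 - (1.4)² = 57.24.
  S^{-1} = (1/det) · [[d, -b], [-b, a]] = [[0.1048, -0.0245],
 [-0.0245, 0.1724]].

Step 4 — quadratic form (x̄ - mu_0)^T · S^{-1} · (x̄ - mu_0):
  S^{-1} · (x̄ - mu_0) = (0.3983, -0.4263),
  (x̄ - mu_0)^T · [...] = (3.3333)·(0.3983) + (-2)·(-0.4263) = 2.1803.

Step 5 — scale by n: T² = 6 · 2.1803 = 13.0818.

T² ≈ 13.0818


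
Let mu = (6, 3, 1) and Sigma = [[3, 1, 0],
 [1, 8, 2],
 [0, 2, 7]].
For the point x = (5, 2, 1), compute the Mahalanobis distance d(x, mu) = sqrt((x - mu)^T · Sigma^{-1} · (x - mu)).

Step 1 — centre the observation: (x - mu) = (-1, -1, 0).

Step 2 — invert Sigma (cofactor / det for 3×3, or solve directly):
  Sigma^{-1} = [[0.349, -0.047, 0.0134],
 [-0.047, 0.1409, -0.0403],
 [0.0134, -0.0403, 0.1544]].

Step 3 — form the quadratic (x - mu)^T · Sigma^{-1} · (x - mu):
  Sigma^{-1} · (x - mu) = (-0.302, -0.094, 0.0268).
  (x - mu)^T · [Sigma^{-1} · (x - mu)] = (-1)·(-0.302) + (-1)·(-0.094) + (0)·(0.0268) = 0.396.

Step 4 — take square root: d = √(0.396) ≈ 0.6293.

d(x, mu) = √(0.396) ≈ 0.6293


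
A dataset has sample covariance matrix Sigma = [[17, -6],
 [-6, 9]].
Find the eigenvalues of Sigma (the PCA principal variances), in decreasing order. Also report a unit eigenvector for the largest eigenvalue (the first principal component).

Step 1 — characteristic polynomial of 2×2 Sigma:
  det(Sigma - λI) = λ² - trace · λ + det = 0.
  trace = 17 + 9 = 26, det = 17·9 - (-6)² = 117.
Step 2 — discriminant:
  Δ = trace² - 4·det = 676 - 468 = 208.
Step 3 — eigenvalues:
  λ = (trace ± √Δ)/2 = (26 ± 14.4222)/2,
  λ_1 = 20.2111,  λ_2 = 5.7889.

Step 4 — unit eigenvector for λ_1: solve (Sigma - λ_1 I)v = 0. First row:
  (17 - 20.2111)·v_x + (-6)·v_y = 0, i.e. (-3.2111)·v_x + (-6)·v_y = 0,
  so v ∝ (b, λ_1 - a) = (-6, 3.2111); multiply by -1 so the first entry is positive: u = (6, -3.2111).
  ||u|| = √((6)² + (-3.2111)²) = √(46.3112) ≈ 6.8052,
  v_1 = u/||u|| ≈ (0.8817, -0.4719) (||v_1|| = 1).

λ_1 = 20.2111,  λ_2 = 5.7889;  v_1 ≈ (0.8817, -0.4719)


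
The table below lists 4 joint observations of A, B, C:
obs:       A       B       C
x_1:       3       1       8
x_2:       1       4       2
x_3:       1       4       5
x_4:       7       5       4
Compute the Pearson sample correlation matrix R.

Step 1 — column means:
  mean(A) = (3 + 1 + 1 + 7) / 4 = 12/4 = 3
  mean(B) = (1 + 4 + 4 + 5) / 4 = 14/4 = 3.5
  mean(C) = (8 + 2 + 5 + 4) / 4 = 19/4 = 4.75

Step 2 — sample variances and covariances s[i,j] = (1/(n-1)) · Σ_k (x_{k,i} - mean_i) · (x_{k,j} - mean_j), with n-1 = 3:
  s[A,A] = ((0)·(0) + (-2)·(-2) + (-2)·(-2) + (4)·(4)) / 3 = 24/3 = 8
  s[A,B] = ((0)·(-2.5) + (-2)·(0.5) + (-2)·(0.5) + (4)·(1.5)) / 3 = 4/3 = 1.3333
  s[A,C] = ((0)·(3.25) + (-2)·(-2.75) + (-2)·(0.25) + (4)·(-0.75)) / 3 = 2/3 = 0.6667
  s[B,B] = ((-2.5)·(-2.5) + (0.5)·(0.5) + (0.5)·(0.5) + (1.5)·(1.5)) / 3 = 9/3 = 3
  s[B,C] = ((-2.5)·(3.25) + (0.5)·(-2.75) + (0.5)·(0.25) + (1.5)·(-0.75)) / 3 = -10.5/3 = -3.5
  s[C,C] = ((3.25)·(3.25) + (-2.75)·(-2.75) + (0.25)·(0.25) + (-0.75)·(-0.75)) / 3 = 18.75/3 = 6.25
  Sample standard deviations s_i = √(s[i,i]):
  s(A) = √(8) = 2.8284
  s(B) = √(3) = 1.7321
  s(C) = √(6.25) = 2.5

Step 3 — r_{ij} = s_{ij} / (s_i · s_j):
  r[A,A] = 1 (diagonal).
  r[A,B] = 1.3333 / (2.8284 · 1.7321) = 1.3333 / 4.899 = 0.2722
  r[A,C] = 0.6667 / (2.8284 · 2.5) = 0.6667 / 7.0711 = 0.0943
  r[B,B] = 1 (diagonal).
  r[B,C] = -3.5 / (1.7321 · 2.5) = -3.5 / 4.3301 = -0.8083
  r[C,C] = 1 (diagonal).

R is symmetric with unit diagonal. Assembling:

R = [[1, 0.2722, 0.0943],
 [0.2722, 1, -0.8083],
 [0.0943, -0.8083, 1]]


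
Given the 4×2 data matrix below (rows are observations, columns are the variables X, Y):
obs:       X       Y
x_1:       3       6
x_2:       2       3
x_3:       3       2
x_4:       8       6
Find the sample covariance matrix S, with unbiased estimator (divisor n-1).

Step 1 — column means:
  mean(X) = (3 + 2 + 3 + 8) / 4 = 16/4 = 4
  mean(Y) = (6 + 3 + 2 + 6) / 4 = 17/4 = 4.25

Step 2 — sample covariance S[i,j] = (1/(n-1)) · Σ_k (x_{k,i} - mean_i) · (x_{k,j} - mean_j), with n-1 = 3.
  S[X,X] = ((-1)·(-1) + (-2)·(-2) + (-1)·(-1) + (4)·(4)) / 3 = 22/3 = 7.3333
  S[X,Y] = ((-1)·(1.75) + (-2)·(-1.25) + (-1)·(-2.25) + (4)·(1.75)) / 3 = 10/3 = 3.3333
  S[Y,Y] = ((1.75)·(1.75) + (-1.25)·(-1.25) + (-2.25)·(-2.25) + (1.75)·(1.75)) / 3 = 12.75/3 = 4.25

S is symmetric (S[j,i] = S[i,j]). Assembling:

S = [[7.3333, 3.3333],
 [3.3333, 4.25]]


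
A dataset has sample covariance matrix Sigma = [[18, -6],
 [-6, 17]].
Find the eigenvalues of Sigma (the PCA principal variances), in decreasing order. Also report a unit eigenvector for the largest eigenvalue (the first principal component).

Step 1 — characteristic polynomial of 2×2 Sigma:
  det(Sigma - λI) = λ² - trace · λ + det = 0.
  trace = 18 + 17 = 35, det = 18·17 - (-6)² = 270.
Step 2 — discriminant:
  Δ = trace² - 4·det = 1225 - 1080 = 145.
Step 3 — eigenvalues:
  λ = (trace ± √Δ)/2 = (35 ± 12.0416)/2,
  λ_1 = 23.5208,  λ_2 = 11.4792.

Step 4 — unit eigenvector for λ_1: solve (Sigma - λ_1 I)v = 0. First row:
  (18 - 23.5208)·v_x + (-6)·v_y = 0, i.e. (-5.5208)·v_x + (-6)·v_y = 0,
  so v ∝ (b, λ_1 - a) = (-6, 5.5208); multiply by -1 so the first entry is positive: u = (6, -5.5208).
  ||u|| = √((6)² + (-5.5208)²) = √(66.4792) ≈ 8.1535,
  v_1 = u/||u|| ≈ (0.7359, -0.6771) (||v_1|| = 1).

λ_1 = 23.5208,  λ_2 = 11.4792;  v_1 ≈ (0.7359, -0.6771)


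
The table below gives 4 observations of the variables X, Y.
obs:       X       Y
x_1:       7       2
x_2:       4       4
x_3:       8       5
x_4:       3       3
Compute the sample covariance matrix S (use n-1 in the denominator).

Step 1 — column means:
  mean(X) = (7 + 4 + 8 + 3) / 4 = 22/4 = 5.5
  mean(Y) = (2 + 4 + 5 + 3) / 4 = 14/4 = 3.5

Step 2 — sample covariance S[i,j] = (1/(n-1)) · Σ_k (x_{k,i} - mean_i) · (x_{k,j} - mean_j), with n-1 = 3.
  S[X,X] = ((1.5)·(1.5) + (-1.5)·(-1.5) + (2.5)·(2.5) + (-2.5)·(-2.5)) / 3 = 17/3 = 5.6667
  S[X,Y] = ((1.5)·(-1.5) + (-1.5)·(0.5) + (2.5)·(1.5) + (-2.5)·(-0.5)) / 3 = 2/3 = 0.6667
  S[Y,Y] = ((-1.5)·(-1.5) + (0.5)·(0.5) + (1.5)·(1.5) + (-0.5)·(-0.5)) / 3 = 5/3 = 1.6667

S is symmetric (S[j,i] = S[i,j]). Assembling:

S = [[5.6667, 0.6667],
 [0.6667, 1.6667]]


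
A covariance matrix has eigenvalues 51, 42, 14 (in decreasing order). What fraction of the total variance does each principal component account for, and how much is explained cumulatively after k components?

Step 1 — total variance = trace(Sigma) = Σ λ_i = 51 + 42 + 14 = 107.

Step 2 — fraction explained by component i = λ_i / Σ λ:
  PC1: 51/107 = 0.4766
  PC2: 42/107 = 0.3925
  PC3: 14/107 = 0.1308

Step 3 — cumulative fraction after k components = (λ_1 + ... + λ_k) / Σ λ:
  k = 1: 51/107 = 0.4766
  k = 2: (51 + 42)/107 = 93/107 = 0.8692
  k = 3: (51 + 42 + 14)/107 = 107/107 = 1

Summary (fraction, with percent):

explained: PC1 0.4766 (47.66%), PC2 0.3925 (39.25%), PC3 0.1308 (13.08%);  cumulative: 0.4766, 0.8692, 1


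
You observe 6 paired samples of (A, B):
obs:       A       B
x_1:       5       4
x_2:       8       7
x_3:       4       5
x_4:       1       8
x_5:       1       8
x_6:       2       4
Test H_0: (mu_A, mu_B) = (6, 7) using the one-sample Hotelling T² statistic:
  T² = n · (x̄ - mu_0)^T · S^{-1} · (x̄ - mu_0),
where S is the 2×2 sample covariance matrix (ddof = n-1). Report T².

Step 1 — sample mean vector:
  mean(A) = (5 + 8 + 4 + 1 + 1 + 2) / 6 = 21/6 = 3.5
  mean(B) = (4 + 7 + 5 + 8 + 8 + 4) / 6 = 36/6 = 6
  x̄ = (3.5, 6),  deviation x̄ - mu_0 = (3.5, 6) - (6, 7) = (-2.5, -1).

Step 2 — sample covariance matrix, S[i,j] = (1/(n-1)) · Σ_k (x_{k,i} - mean_i) · (x_{k,j} - mean_j), divisor n-1 = 5:
  S[A,A] = ((1.5)·(1.5) + (4.5)·(4.5) + (0.5)·(0.5) + (-2.5)·(-2.5) + (-2.5)·(-2.5) + (-1.5)·(-1.5)) / 5 = 37.5/5 = 7.5
  S[A,B] = ((1.5)·(-2) + (4.5)·(1) + (0.5)·(-1) + (-2.5)·(2) + (-2.5)·(2) + (-1.5)·(-2)) / 5 = -6/5 = -1.2
  S[B,B] = ((-2)·(-2) + (1)·(1) + (-1)·(-1) + (2)·(2) + (2)·(2) + (-2)·(-2)) / 5 = 18/5 = 3.6
  S = [[7.5, -1.2],
 [-1.2, 3.6]].

Step 3 — invert S. det(S) = 7.5·3.6 - (-1.2)² = 25.56.
  S^{-1} = (1/det) · [[d, -b], [-b, a]] = [[0.1408, 0.0469],
 [0.0469, 0.2934]].

Step 4 — quadratic form (x̄ - mu_0)^T · S^{-1} · (x̄ - mu_0):
  S^{-1} · (x̄ - mu_0) = (-0.3991, -0.4108),
  (x̄ - mu_0)^T · [...] = (-2.5)·(-0.3991) + (-1)·(-0.4108) = 1.4085.

Step 5 — scale by n: T² = 6 · 1.4085 = 8.4507.

T² ≈ 8.4507


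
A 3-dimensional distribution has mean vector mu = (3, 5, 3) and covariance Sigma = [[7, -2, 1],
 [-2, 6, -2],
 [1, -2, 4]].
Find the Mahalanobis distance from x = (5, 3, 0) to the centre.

Step 1 — centre the observation: (x - mu) = (2, -2, -3).

Step 2 — invert Sigma (cofactor / det for 3×3, or solve directly):
  Sigma^{-1} = [[0.1587, 0.0476, -0.0159],
 [0.0476, 0.2143, 0.0952],
 [-0.0159, 0.0952, 0.3016]].

Step 3 — form the quadratic (x - mu)^T · Sigma^{-1} · (x - mu):
  Sigma^{-1} · (x - mu) = (0.2698, -0.619, -1.127).
  (x - mu)^T · [Sigma^{-1} · (x - mu)] = (2)·(0.2698) + (-2)·(-0.619) + (-3)·(-1.127) = 5.1587.

Step 4 — take square root: d = √(5.1587) ≈ 2.2713.

d(x, mu) = √(5.1587) ≈ 2.2713


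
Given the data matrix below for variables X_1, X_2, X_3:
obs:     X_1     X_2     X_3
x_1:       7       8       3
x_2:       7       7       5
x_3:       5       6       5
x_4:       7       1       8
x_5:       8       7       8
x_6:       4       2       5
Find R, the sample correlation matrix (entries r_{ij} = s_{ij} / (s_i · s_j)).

Step 1 — column means:
  mean(X_1) = (7 + 7 + 5 + 7 + 8 + 4) / 6 = 38/6 = 6.3333
  mean(X_2) = (8 + 7 + 6 + 1 + 7 + 2) / 6 = 31/6 = 5.1667
  mean(X_3) = (3 + 5 + 5 + 8 + 8 + 5) / 6 = 34/6 = 5.6667

Step 2 — sample variances and covariances s[i,j] = (1/(n-1)) · Σ_k (x_{k,i} - mean_i) · (x_{k,j} - mean_j), with n-1 = 5:
  s[X_1,X_1] = ((0.6667)·(0.6667) + (0.6667)·(0.6667) + (-1.3333)·(-1.3333) + (0.6667)·(0.6667) + (1.6667)·(1.6667) + (-2.3333)·(-2.3333)) / 5 = 11.3333/5 = 2.2667
  s[X_1,X_2] = ((0.6667)·(2.8333) + (0.6667)·(1.8333) + (-1.3333)·(0.8333) + (0.6667)·(-4.1667) + (1.6667)·(1.8333) + (-2.3333)·(-3.1667)) / 5 = 9.6667/5 = 1.9333
  s[X_1,X_3] = ((0.6667)·(-2.6667) + (0.6667)·(-0.6667) + (-1.3333)·(-0.6667) + (0.6667)·(2.3333) + (1.6667)·(2.3333) + (-2.3333)·(-0.6667)) / 5 = 5.6667/5 = 1.1333
  s[X_2,X_2] = ((2.8333)·(2.8333) + (1.8333)·(1.8333) + (0.8333)·(0.8333) + (-4.1667)·(-4.1667) + (1.8333)·(1.8333) + (-3.1667)·(-3.1667)) / 5 = 42.8333/5 = 8.5667
  s[X_2,X_3] = ((2.8333)·(-2.6667) + (1.8333)·(-0.6667) + (0.8333)·(-0.6667) + (-4.1667)·(2.3333) + (1.8333)·(2.3333) + (-3.1667)·(-0.6667)) / 5 = -12.6667/5 = -2.5333
  s[X_3,X_3] = ((-2.6667)·(-2.6667) + (-0.6667)·(-0.6667) + (-0.6667)·(-0.6667) + (2.3333)·(2.3333) + (2.3333)·(2.3333) + (-0.6667)·(-0.6667)) / 5 = 19.3333/5 = 3.8667
  Sample standard deviations s_i = √(s[i,i]):
  s(X_1) = √(2.2667) = 1.5055
  s(X_2) = √(8.5667) = 2.9269
  s(X_3) = √(3.8667) = 1.9664

Step 3 — r_{ij} = s_{ij} / (s_i · s_j):
  r[X_1,X_1] = 1 (diagonal).
  r[X_1,X_2] = 1.9333 / (1.5055 · 2.9269) = 1.9333 / 4.4066 = 0.4387
  r[X_1,X_3] = 1.1333 / (1.5055 · 1.9664) = 1.1333 / 2.9605 = 0.3828
  r[X_2,X_2] = 1 (diagonal).
  r[X_2,X_3] = -2.5333 / (2.9269 · 1.9664) = -2.5333 / 5.7554 = -0.4402
  r[X_3,X_3] = 1 (diagonal).

R is symmetric with unit diagonal. Assembling:

R = [[1, 0.4387, 0.3828],
 [0.4387, 1, -0.4402],
 [0.3828, -0.4402, 1]]


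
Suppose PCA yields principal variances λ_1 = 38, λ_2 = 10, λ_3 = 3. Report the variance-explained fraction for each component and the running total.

Step 1 — total variance = trace(Sigma) = Σ λ_i = 38 + 10 + 3 = 51.

Step 2 — fraction explained by component i = λ_i / Σ λ:
  PC1: 38/51 = 0.7451
  PC2: 10/51 = 0.1961
  PC3: 3/51 = 0.0588

Step 3 — cumulative fraction after k components = (λ_1 + ... + λ_k) / Σ λ:
  k = 1: 38/51 = 0.7451
  k = 2: (38 + 10)/51 = 48/51 = 0.9412
  k = 3: (38 + 10 + 3)/51 = 51/51 = 1

Summary (fraction, with percent):

explained: PC1 0.7451 (74.51%), PC2 0.1961 (19.61%), PC3 0.0588 (5.88%);  cumulative: 0.7451, 0.9412, 1


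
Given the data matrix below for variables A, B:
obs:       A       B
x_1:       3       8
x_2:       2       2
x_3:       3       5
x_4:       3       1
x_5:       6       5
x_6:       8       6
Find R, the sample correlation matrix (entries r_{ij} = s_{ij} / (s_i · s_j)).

Step 1 — column means:
  mean(A) = (3 + 2 + 3 + 3 + 6 + 8) / 6 = 25/6 = 4.1667
  mean(B) = (8 + 2 + 5 + 1 + 5 + 6) / 6 = 27/6 = 4.5

Step 2 — sample variances and covariances s[i,j] = (1/(n-1)) · Σ_k (x_{k,i} - mean_i) · (x_{k,j} - mean_j), with n-1 = 5:
  s[A,A] = ((-1.1667)·(-1.1667) + (-2.1667)·(-2.1667) + (-1.1667)·(-1.1667) + (-1.1667)·(-1.1667) + (1.8333)·(1.8333) + (3.8333)·(3.8333)) / 5 = 26.8333/5 = 5.3667
  s[A,B] = ((-1.1667)·(3.5) + (-2.1667)·(-2.5) + (-1.1667)·(0.5) + (-1.1667)·(-3.5) + (1.8333)·(0.5) + (3.8333)·(1.5)) / 5 = 11.5/5 = 2.3
  s[B,B] = ((3.5)·(3.5) + (-2.5)·(-2.5) + (0.5)·(0.5) + (-3.5)·(-3.5) + (0.5)·(0.5) + (1.5)·(1.5)) / 5 = 33.5/5 = 6.7
  Sample standard deviations s_i = √(s[i,i]):
  s(A) = √(5.3667) = 2.3166
  s(B) = √(6.7) = 2.5884

Step 3 — r_{ij} = s_{ij} / (s_i · s_j):
  r[A,A] = 1 (diagonal).
  r[A,B] = 2.3 / (2.3166 · 2.5884) = 2.3 / 5.9964 = 0.3836
  r[B,B] = 1 (diagonal).

R is symmetric with unit diagonal. Assembling:

R = [[1, 0.3836],
 [0.3836, 1]]


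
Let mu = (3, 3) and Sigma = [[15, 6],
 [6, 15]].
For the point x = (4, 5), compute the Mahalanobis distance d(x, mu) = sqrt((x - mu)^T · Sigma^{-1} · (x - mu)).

Step 1 — centre the observation: (x - mu) = (1, 2).

Step 2 — invert Sigma. det(Sigma) = 15·15 - (6)² = 189.
  Sigma^{-1} = (1/det) · [[d, -b], [-b, a]] = [[0.0794, -0.0317],
 [-0.0317, 0.0794]].

Step 3 — form the quadratic (x - mu)^T · Sigma^{-1} · (x - mu):
  Sigma^{-1} · (x - mu) = (0.0159, 0.127).
  (x - mu)^T · [Sigma^{-1} · (x - mu)] = (1)·(0.0159) + (2)·(0.127) = 0.2698.

Step 4 — take square root: d = √(0.2698) ≈ 0.5195.

d(x, mu) = √(0.2698) ≈ 0.5195


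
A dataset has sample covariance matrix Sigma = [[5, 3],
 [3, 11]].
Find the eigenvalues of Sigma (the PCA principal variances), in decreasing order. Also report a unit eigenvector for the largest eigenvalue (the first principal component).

Step 1 — characteristic polynomial of 2×2 Sigma:
  det(Sigma - λI) = λ² - trace · λ + det = 0.
  trace = 5 + 11 = 16, det = 5·11 - (3)² = 46.
Step 2 — discriminant:
  Δ = trace² - 4·det = 256 - 184 = 72.
Step 3 — eigenvalues:
  λ = (trace ± √Δ)/2 = (16 ± 8.4853)/2,
  λ_1 = 12.2426,  λ_2 = 3.7574.

Step 4 — unit eigenvector for λ_1: solve (Sigma - λ_1 I)v = 0. First row:
  (5 - 12.2426)·v_x + (3)·v_y = 0, i.e. (-7.2426)·v_x + (3)·v_y = 0,
  so v ∝ (b, λ_1 - a) = (3, 7.2426) = u.
  ||u|| = √((3)² + (7.2426)²) = √(61.4558) ≈ 7.8394,
  v_1 = u/||u|| ≈ (0.3827, 0.9239) (||v_1|| = 1).

λ_1 = 12.2426,  λ_2 = 3.7574;  v_1 ≈ (0.3827, 0.9239)
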